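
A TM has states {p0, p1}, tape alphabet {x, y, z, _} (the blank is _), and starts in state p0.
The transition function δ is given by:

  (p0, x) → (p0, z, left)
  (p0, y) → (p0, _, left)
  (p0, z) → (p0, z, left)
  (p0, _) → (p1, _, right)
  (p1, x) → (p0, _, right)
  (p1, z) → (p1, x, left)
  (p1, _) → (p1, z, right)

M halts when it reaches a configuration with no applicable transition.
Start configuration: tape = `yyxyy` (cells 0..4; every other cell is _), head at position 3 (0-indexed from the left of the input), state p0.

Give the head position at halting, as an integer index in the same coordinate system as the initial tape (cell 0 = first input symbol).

state=p0 head=3 tape=_yyx[y]y   (p0,y)→(p0,_,left)
state=p0 head=2 tape=_yy[x]_y   (p0,x)→(p0,z,left)
state=p0 head=1 tape=_y[y]z_y   (p0,y)→(p0,_,left)
state=p0 head=0 tape=_[y]_z_y   (p0,y)→(p0,_,left)
state=p0 head=-1 tape=[_]__z_y   (p0,_)→(p1,_,right)
state=p1 head=0 tape=_[_]_z_y   (p1,_)→(p1,z,right)
state=p1 head=1 tape=_z[_]z_y   (p1,_)→(p1,z,right)
state=p1 head=2 tape=_zz[z]_y   (p1,z)→(p1,x,left)
state=p1 head=1 tape=_z[z]x_y   (p1,z)→(p1,x,left)
state=p1 head=0 tape=_[z]xx_y   (p1,z)→(p1,x,left)
state=p1 head=-1 tape=[_]xxx_y   (p1,_)→(p1,z,right)
state=p1 head=0 tape=z[x]xx_y   (p1,x)→(p0,_,right)
state=p0 head=1 tape=z_[x]x_y   (p0,x)→(p0,z,left)
state=p0 head=0 tape=z[_]zx_y   (p0,_)→(p1,_,right)
state=p1 head=1 tape=z_[z]x_y   (p1,z)→(p1,x,left)
state=p1 head=0 tape=z[_]xx_y   (p1,_)→(p1,z,right)
state=p1 head=1 tape=zz[x]x_y   (p1,x)→(p0,_,right)
state=p0 head=2 tape=zz_[x]_y   (p0,x)→(p0,z,left)
state=p0 head=1 tape=zz[_]z_y   (p0,_)→(p1,_,right)
state=p1 head=2 tape=zz_[z]_y   (p1,z)→(p1,x,left)
state=p1 head=1 tape=zz[_]x_y   (p1,_)→(p1,z,right)
state=p1 head=2 tape=zzz[x]_y   (p1,x)→(p0,_,right)
state=p0 head=3 tape=zzz_[_]y   (p0,_)→(p1,_,right)
state=p1 head=4 tape=zzz__[y]
At halt the head is at cell 4.

4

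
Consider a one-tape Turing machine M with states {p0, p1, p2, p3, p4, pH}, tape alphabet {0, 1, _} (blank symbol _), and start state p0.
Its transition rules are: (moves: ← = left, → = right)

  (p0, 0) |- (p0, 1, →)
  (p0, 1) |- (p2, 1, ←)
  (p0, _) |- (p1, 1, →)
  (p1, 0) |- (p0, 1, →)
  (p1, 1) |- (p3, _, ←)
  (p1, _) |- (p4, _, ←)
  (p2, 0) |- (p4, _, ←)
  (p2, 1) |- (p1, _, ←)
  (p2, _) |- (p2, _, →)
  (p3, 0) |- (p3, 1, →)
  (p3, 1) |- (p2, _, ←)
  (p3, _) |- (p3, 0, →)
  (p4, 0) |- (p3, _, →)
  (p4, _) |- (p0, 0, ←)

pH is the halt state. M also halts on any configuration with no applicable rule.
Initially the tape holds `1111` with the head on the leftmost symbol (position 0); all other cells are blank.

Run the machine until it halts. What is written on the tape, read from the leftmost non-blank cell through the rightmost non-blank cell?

state=p0 head=0 tape=___[1]111   (p0,1)→(p2,1,←)
state=p2 head=-1 tape=__[_]1111   (p2,_)→(p2,_,→)
state=p2 head=0 tape=___[1]111   (p2,1)→(p1,_,←)
state=p1 head=-1 tape=__[_]_111   (p1,_)→(p4,_,←)
state=p4 head=-2 tape=_[_]__111   (p4,_)→(p0,0,←)
state=p0 head=-3 tape=[_]0__111   (p0,_)→(p1,1,→)
state=p1 head=-2 tape=1[0]__111   (p1,0)→(p0,1,→)
state=p0 head=-1 tape=11[_]_111   (p0,_)→(p1,1,→)
state=p1 head=0 tape=111[_]111   (p1,_)→(p4,_,←)
state=p4 head=-1 tape=11[1]_111
The non-blank tape span at halt is 111_111.

111_111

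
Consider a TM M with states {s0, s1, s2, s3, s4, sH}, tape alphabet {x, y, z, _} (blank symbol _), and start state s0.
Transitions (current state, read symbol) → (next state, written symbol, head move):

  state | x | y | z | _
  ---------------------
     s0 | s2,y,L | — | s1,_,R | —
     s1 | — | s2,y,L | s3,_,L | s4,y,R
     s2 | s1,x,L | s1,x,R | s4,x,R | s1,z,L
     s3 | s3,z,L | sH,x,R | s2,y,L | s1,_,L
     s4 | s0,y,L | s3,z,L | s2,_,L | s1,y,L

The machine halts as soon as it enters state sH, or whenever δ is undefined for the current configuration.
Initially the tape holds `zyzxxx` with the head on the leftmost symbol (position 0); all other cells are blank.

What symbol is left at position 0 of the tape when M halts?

x

state=s0 head=0 tape=_[z]yzxxx   (s0,z)→(s1,_,R)
state=s1 head=1 tape=__[y]zxxx   (s1,y)→(s2,y,L)
state=s2 head=0 tape=_[_]yzxxx   (s2,_)→(s1,z,L)
state=s1 head=-1 tape=[_]zyzxxx   (s1,_)→(s4,y,R)
state=s4 head=0 tape=y[z]yzxxx   (s4,z)→(s2,_,L)
state=s2 head=-1 tape=[y]_yzxxx   (s2,y)→(s1,x,R)
state=s1 head=0 tape=x[_]yzxxx   (s1,_)→(s4,y,R)
state=s4 head=1 tape=xy[y]zxxx   (s4,y)→(s3,z,L)
state=s3 head=0 tape=x[y]zzxxx   (s3,y)→(sH,x,R)
state=sH head=1 tape=xx[z]zxxx
Cell 0 holds x when M halts.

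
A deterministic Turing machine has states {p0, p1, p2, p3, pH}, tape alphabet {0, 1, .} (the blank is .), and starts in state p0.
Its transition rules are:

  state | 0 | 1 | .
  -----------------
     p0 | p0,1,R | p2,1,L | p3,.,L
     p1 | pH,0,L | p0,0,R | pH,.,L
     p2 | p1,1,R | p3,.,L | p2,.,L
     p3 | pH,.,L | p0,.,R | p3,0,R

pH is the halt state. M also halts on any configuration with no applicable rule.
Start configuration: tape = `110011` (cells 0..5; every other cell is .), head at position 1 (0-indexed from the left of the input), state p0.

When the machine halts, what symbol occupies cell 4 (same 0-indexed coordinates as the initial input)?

p0 | .1[1]0011   read 1 → write 1, move L, go to p2
p2 | .[1]10011   read 1 → write ., move L, go to p3
p3 | [.].10011   read . → write 0, move R, go to p3
p3 | 0[.]10011   read . → write 0, move R, go to p3
p3 | 00[1]0011   read 1 → write ., move R, go to p0
p0 | 00.[0]011   read 0 → write 1, move R, go to p0
p0 | 00.1[0]11   read 0 → write 1, move R, go to p0
p0 | 00.11[1]1   read 1 → write 1, move L, go to p2
p2 | 00.1[1]11   read 1 → write ., move L, go to p3
p3 | 00.[1].11   read 1 → write ., move R, go to p0
p0 | 00..[.]11   read . → write ., move L, go to p3
p3 | 00.[.].11   read . → write 0, move R, go to p3
p3 | 00.0[.]11   read . → write 0, move R, go to p3
p3 | 00.00[1]1   read 1 → write ., move R, go to p0
p0 | 00.00.[1]   read 1 → write 1, move L, go to p2
p2 | 00.00[.]1   read . → write ., move L, go to p2
p2 | 00.0[0].1   read 0 → write 1, move R, go to p1
p1 | 00.01[.]1   read . → write ., move L, go to pH
pH | 00.0[1].1
Cell 4 holds . when M halts.

.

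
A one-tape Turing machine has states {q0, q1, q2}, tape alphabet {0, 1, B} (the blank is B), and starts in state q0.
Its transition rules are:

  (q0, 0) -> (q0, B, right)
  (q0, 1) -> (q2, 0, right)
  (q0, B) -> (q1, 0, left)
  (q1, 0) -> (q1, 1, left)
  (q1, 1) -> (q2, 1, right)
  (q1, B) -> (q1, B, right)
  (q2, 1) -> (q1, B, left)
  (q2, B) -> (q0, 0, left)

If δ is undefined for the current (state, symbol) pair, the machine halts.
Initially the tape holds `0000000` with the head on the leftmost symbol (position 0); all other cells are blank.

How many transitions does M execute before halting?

14

q0 | [0]000000BB   read 0 → write B, move right, go to q0
q0 | B[0]00000BB   read 0 → write B, move right, go to q0
q0 | BB[0]0000BB   read 0 → write B, move right, go to q0
q0 | BBB[0]000BB   read 0 → write B, move right, go to q0
q0 | BBBB[0]00BB   read 0 → write B, move right, go to q0
q0 | BBBBB[0]0BB   read 0 → write B, move right, go to q0
q0 | BBBBBB[0]BB   read 0 → write B, move right, go to q0
q0 | BBBBBBB[B]B   read B → write 0, move left, go to q1
q1 | BBBBBB[B]0B   read B → write B, move right, go to q1
q1 | BBBBBBB[0]B   read 0 → write 1, move left, go to q1
q1 | BBBBBB[B]1B   read B → write B, move right, go to q1
q1 | BBBBBBB[1]B   read 1 → write 1, move right, go to q2
q2 | BBBBBBB1[B]   read B → write 0, move left, go to q0
q0 | BBBBBBB[1]0   read 1 → write 0, move right, go to q2
q2 | BBBBBBB0[0]
M halts after 14 transitions.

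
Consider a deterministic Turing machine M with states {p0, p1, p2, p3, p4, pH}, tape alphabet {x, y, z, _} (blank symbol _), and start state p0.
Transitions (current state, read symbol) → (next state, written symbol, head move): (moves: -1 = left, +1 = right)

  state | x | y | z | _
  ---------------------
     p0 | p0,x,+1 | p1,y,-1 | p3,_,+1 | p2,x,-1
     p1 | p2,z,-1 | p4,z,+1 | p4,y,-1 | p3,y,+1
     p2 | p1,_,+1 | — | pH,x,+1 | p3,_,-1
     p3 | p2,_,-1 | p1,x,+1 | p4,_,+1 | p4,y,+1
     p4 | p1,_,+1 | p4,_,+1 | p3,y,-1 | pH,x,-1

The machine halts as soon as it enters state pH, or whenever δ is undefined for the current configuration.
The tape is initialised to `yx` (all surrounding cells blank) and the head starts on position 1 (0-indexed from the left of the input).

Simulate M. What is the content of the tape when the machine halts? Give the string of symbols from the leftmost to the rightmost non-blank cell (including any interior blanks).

xy_x

p0 | y[x]__   read x → write x, move +1, go to p0
p0 | yx[_]_   read _ → write x, move -1, go to p2
p2 | y[x]x_   read x → write _, move +1, go to p1
p1 | y_[x]_   read x → write z, move -1, go to p2
p2 | y[_]z_   read _ → write _, move -1, go to p3
p3 | [y]_z_   read y → write x, move +1, go to p1
p1 | x[_]z_   read _ → write y, move +1, go to p3
p3 | xy[z]_   read z → write _, move +1, go to p4
p4 | xy_[_]   read _ → write x, move -1, go to pH
pH | xy[_]x
The non-blank tape span at halt is xy_x.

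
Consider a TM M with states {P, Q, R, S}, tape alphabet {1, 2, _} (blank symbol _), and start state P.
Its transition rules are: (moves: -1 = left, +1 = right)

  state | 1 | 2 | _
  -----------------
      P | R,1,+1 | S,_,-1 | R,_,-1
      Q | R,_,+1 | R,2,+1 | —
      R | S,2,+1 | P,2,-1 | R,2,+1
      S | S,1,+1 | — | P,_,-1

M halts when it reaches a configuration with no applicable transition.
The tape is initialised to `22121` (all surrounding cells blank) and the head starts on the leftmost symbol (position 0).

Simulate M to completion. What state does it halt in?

P | ___[2]2121   read 2 → write _, move -1, go to S
S | __[_]_2121   read _ → write _, move -1, go to P
P | _[_]__2121   read _ → write _, move -1, go to R
R | [_]___2121   read _ → write 2, move +1, go to R
R | 2[_]__2121   read _ → write 2, move +1, go to R
R | 22[_]_2121   read _ → write 2, move +1, go to R
R | 222[_]2121   read _ → write 2, move +1, go to R
R | 2222[2]121   read 2 → write 2, move -1, go to P
P | 222[2]2121   read 2 → write _, move -1, go to S
S | 22[2]_2121
No transition is defined for (S, 2); M halts in state S.

S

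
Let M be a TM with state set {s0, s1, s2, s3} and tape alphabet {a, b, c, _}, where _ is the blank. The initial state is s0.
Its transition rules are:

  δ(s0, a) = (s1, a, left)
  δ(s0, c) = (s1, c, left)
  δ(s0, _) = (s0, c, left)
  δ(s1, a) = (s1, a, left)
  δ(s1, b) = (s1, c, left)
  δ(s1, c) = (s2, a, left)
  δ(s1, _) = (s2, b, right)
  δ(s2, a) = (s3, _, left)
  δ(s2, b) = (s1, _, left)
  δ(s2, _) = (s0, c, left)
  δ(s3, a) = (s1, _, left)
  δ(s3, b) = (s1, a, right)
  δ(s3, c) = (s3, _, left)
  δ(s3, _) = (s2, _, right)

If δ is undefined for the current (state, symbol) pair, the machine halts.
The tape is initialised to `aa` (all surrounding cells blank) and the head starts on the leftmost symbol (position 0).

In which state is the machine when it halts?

s0 | _[a]a_   read a → write a, move left, go to s1
s1 | [_]aa_   read _ → write b, move right, go to s2
s2 | b[a]a_   read a → write _, move left, go to s3
s3 | [b]_a_   read b → write a, move right, go to s1
s1 | a[_]a_   read _ → write b, move right, go to s2
s2 | ab[a]_   read a → write _, move left, go to s3
s3 | a[b]__   read b → write a, move right, go to s1
s1 | aa[_]_   read _ → write b, move right, go to s2
s2 | aab[_]   read _ → write c, move left, go to s0
s0 | aa[b]c
No transition is defined for (s0, b); M halts in state s0.

s0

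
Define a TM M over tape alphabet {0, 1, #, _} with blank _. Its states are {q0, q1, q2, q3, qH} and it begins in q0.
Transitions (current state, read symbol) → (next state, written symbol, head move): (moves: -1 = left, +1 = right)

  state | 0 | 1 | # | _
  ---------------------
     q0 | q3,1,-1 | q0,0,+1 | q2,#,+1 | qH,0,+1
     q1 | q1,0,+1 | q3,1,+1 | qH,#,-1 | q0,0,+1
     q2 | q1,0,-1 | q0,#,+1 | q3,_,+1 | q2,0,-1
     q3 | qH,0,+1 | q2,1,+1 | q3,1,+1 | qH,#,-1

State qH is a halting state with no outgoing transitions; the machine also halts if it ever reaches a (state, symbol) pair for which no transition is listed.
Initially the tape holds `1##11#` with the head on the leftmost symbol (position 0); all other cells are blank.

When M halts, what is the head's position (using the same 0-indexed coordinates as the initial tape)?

q0 | [1]##11#__   read 1 → write 0, move +1, go to q0
q0 | 0[#]#11#__   read # → write #, move +1, go to q2
q2 | 0#[#]11#__   read # → write _, move +1, go to q3
q3 | 0#_[1]1#__   read 1 → write 1, move +1, go to q2
q2 | 0#_1[1]#__   read 1 → write #, move +1, go to q0
q0 | 0#_1#[#]__   read # → write #, move +1, go to q2
q2 | 0#_1##[_]_   read _ → write 0, move -1, go to q2
q2 | 0#_1#[#]0_   read # → write _, move +1, go to q3
q3 | 0#_1#_[0]_   read 0 → write 0, move +1, go to qH
qH | 0#_1#_0[_]
At halt the head is at cell 7.

7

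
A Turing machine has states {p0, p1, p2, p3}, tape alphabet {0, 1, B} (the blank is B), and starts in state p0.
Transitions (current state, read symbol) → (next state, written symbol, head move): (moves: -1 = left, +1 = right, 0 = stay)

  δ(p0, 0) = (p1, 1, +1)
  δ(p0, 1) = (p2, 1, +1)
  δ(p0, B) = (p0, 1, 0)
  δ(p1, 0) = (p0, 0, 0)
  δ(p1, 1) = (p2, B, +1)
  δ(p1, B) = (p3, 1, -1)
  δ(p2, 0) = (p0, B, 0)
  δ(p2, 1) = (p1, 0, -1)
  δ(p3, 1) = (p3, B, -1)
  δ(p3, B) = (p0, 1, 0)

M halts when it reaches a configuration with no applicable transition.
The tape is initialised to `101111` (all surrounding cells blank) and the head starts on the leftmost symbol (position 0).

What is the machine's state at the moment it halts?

p0 | [1]01111B   read 1 → write 1, move +1, go to p2
p2 | 1[0]1111B   read 0 → write B, move 0, go to p0
p0 | 1[B]1111B   read B → write 1, move 0, go to p0
p0 | 1[1]1111B   read 1 → write 1, move +1, go to p2
p2 | 11[1]111B   read 1 → write 0, move -1, go to p1
p1 | 1[1]0111B   read 1 → write B, move +1, go to p2
p2 | 1B[0]111B   read 0 → write B, move 0, go to p0
p0 | 1B[B]111B   read B → write 1, move 0, go to p0
p0 | 1B[1]111B   read 1 → write 1, move +1, go to p2
p2 | 1B1[1]11B   read 1 → write 0, move -1, go to p1
p1 | 1B[1]011B   read 1 → write B, move +1, go to p2
p2 | 1BB[0]11B   read 0 → write B, move 0, go to p0
p0 | 1BB[B]11B   read B → write 1, move 0, go to p0
p0 | 1BB[1]11B   read 1 → write 1, move +1, go to p2
p2 | 1BB1[1]1B   read 1 → write 0, move -1, go to p1
p1 | 1BB[1]01B   read 1 → write B, move +1, go to p2
p2 | 1BBB[0]1B   read 0 → write B, move 0, go to p0
p0 | 1BBB[B]1B   read B → write 1, move 0, go to p0
p0 | 1BBB[1]1B   read 1 → write 1, move +1, go to p2
p2 | 1BBB1[1]B   read 1 → write 0, move -1, go to p1
p1 | 1BBB[1]0B   read 1 → write B, move +1, go to p2
p2 | 1BBBB[0]B   read 0 → write B, move 0, go to p0
p0 | 1BBBB[B]B   read B → write 1, move 0, go to p0
p0 | 1BBBB[1]B   read 1 → write 1, move +1, go to p2
p2 | 1BBBB1[B]
No transition is defined for (p2, B); M halts in state p2.

p2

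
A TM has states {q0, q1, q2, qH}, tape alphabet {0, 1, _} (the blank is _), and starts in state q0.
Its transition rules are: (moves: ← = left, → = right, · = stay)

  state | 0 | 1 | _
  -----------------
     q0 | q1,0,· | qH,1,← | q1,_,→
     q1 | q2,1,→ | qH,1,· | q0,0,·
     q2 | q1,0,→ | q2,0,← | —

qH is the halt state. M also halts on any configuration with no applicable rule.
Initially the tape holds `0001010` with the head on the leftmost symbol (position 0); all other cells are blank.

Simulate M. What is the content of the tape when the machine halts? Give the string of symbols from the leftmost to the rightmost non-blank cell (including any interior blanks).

q0 | [0]001010_   read 0 → write 0, move ·, go to q1
q1 | [0]001010_   read 0 → write 1, move →, go to q2
q2 | 1[0]01010_   read 0 → write 0, move →, go to q1
q1 | 10[0]1010_   read 0 → write 1, move →, go to q2
q2 | 101[1]010_   read 1 → write 0, move ←, go to q2
q2 | 10[1]0010_   read 1 → write 0, move ←, go to q2
q2 | 1[0]00010_   read 0 → write 0, move →, go to q1
q1 | 10[0]0010_   read 0 → write 1, move →, go to q2
q2 | 101[0]010_   read 0 → write 0, move →, go to q1
q1 | 1010[0]10_   read 0 → write 1, move →, go to q2
q2 | 10101[1]0_   read 1 → write 0, move ←, go to q2
q2 | 1010[1]00_   read 1 → write 0, move ←, go to q2
q2 | 101[0]000_   read 0 → write 0, move →, go to q1
q1 | 1010[0]00_   read 0 → write 1, move →, go to q2
q2 | 10101[0]0_   read 0 → write 0, move →, go to q1
q1 | 101010[0]_   read 0 → write 1, move →, go to q2
q2 | 1010101[_]
The non-blank tape span at halt is 1010101.

1010101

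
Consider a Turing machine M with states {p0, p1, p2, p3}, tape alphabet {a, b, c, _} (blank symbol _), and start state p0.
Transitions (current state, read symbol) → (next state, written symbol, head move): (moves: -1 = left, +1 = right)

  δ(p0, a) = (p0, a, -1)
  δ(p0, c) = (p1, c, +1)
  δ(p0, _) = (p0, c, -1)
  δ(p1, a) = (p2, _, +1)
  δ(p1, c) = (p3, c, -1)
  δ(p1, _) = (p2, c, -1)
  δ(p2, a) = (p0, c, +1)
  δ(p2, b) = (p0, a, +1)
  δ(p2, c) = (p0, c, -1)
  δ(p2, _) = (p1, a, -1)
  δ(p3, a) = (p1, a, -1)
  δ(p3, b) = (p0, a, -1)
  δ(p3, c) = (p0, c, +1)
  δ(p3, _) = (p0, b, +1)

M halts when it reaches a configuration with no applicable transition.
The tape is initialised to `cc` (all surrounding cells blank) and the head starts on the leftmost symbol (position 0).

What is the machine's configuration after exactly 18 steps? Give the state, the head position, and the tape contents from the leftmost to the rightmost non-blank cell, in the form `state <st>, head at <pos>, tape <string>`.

p0 | [c]c__   read c → write c, move +1, go to p1
p1 | c[c]__   read c → write c, move -1, go to p3
p3 | [c]c__   read c → write c, move +1, go to p0
p0 | c[c]__   read c → write c, move +1, go to p1
p1 | cc[_]_   read _ → write c, move -1, go to p2
p2 | c[c]c_   read c → write c, move -1, go to p0
p0 | [c]cc_   read c → write c, move +1, go to p1
p1 | c[c]c_   read c → write c, move -1, go to p3
p3 | [c]cc_   read c → write c, move +1, go to p0
p0 | c[c]c_   read c → write c, move +1, go to p1
p1 | cc[c]_   read c → write c, move -1, go to p3
p3 | c[c]c_   read c → write c, move +1, go to p0
p0 | cc[c]_   read c → write c, move +1, go to p1
p1 | ccc[_]   read _ → write c, move -1, go to p2
p2 | cc[c]c   read c → write c, move -1, go to p0
p0 | c[c]cc   read c → write c, move +1, go to p1
p1 | cc[c]c   read c → write c, move -1, go to p3
p3 | c[c]cc   read c → write c, move +1, go to p0
p0 | cc[c]c
After 18 steps: state p0, head at 2, tape cccc.

state p0, head at 2, tape cccc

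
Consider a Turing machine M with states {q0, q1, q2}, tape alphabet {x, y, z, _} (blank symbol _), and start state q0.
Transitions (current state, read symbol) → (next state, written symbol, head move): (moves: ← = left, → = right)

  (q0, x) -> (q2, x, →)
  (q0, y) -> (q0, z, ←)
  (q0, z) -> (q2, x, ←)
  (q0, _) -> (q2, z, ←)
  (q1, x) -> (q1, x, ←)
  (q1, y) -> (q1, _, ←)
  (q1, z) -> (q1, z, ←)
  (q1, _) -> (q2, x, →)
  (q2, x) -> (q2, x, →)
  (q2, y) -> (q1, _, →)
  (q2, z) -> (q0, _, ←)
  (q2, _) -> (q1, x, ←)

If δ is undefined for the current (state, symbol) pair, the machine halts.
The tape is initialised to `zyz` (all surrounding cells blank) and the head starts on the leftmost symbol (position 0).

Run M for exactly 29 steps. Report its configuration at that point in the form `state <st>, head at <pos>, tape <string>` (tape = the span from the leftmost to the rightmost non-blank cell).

state q2, head at -3, tape xxxxxxxx

state=q0 head=0 tape=____[z]yz_   (q0,z)→(q2,x,←)
state=q2 head=-1 tape=___[_]xyz_   (q2,_)→(q1,x,←)
state=q1 head=-2 tape=__[_]xxyz_   (q1,_)→(q2,x,→)
state=q2 head=-1 tape=__x[x]xyz_   (q2,x)→(q2,x,→)
state=q2 head=0 tape=__xx[x]yz_   (q2,x)→(q2,x,→)
state=q2 head=1 tape=__xxx[y]z_   (q2,y)→(q1,_,→)
state=q1 head=2 tape=__xxx_[z]_   (q1,z)→(q1,z,←)
state=q1 head=1 tape=__xxx[_]z_   (q1,_)→(q2,x,→)
state=q2 head=2 tape=__xxxx[z]_   (q2,z)→(q0,_,←)
state=q0 head=1 tape=__xxx[x]__   (q0,x)→(q2,x,→)
state=q2 head=2 tape=__xxxx[_]_   (q2,_)→(q1,x,←)
state=q1 head=1 tape=__xxx[x]x_   (q1,x)→(q1,x,←)
state=q1 head=0 tape=__xx[x]xx_   (q1,x)→(q1,x,←)
state=q1 head=-1 tape=__x[x]xxx_   (q1,x)→(q1,x,←)
state=q1 head=-2 tape=__[x]xxxx_   (q1,x)→(q1,x,←)
state=q1 head=-3 tape=_[_]xxxxx_   (q1,_)→(q2,x,→)
state=q2 head=-2 tape=_x[x]xxxx_   (q2,x)→(q2,x,→)
state=q2 head=-1 tape=_xx[x]xxx_   (q2,x)→(q2,x,→)
state=q2 head=0 tape=_xxx[x]xx_   (q2,x)→(q2,x,→)
state=q2 head=1 tape=_xxxx[x]x_   (q2,x)→(q2,x,→)
state=q2 head=2 tape=_xxxxx[x]_   (q2,x)→(q2,x,→)
state=q2 head=3 tape=_xxxxxx[_]   (q2,_)→(q1,x,←)
state=q1 head=2 tape=_xxxxx[x]x   (q1,x)→(q1,x,←)
state=q1 head=1 tape=_xxxx[x]xx   (q1,x)→(q1,x,←)
state=q1 head=0 tape=_xxx[x]xxx   (q1,x)→(q1,x,←)
state=q1 head=-1 tape=_xx[x]xxxx   (q1,x)→(q1,x,←)
state=q1 head=-2 tape=_x[x]xxxxx   (q1,x)→(q1,x,←)
state=q1 head=-3 tape=_[x]xxxxxx   (q1,x)→(q1,x,←)
state=q1 head=-4 tape=[_]xxxxxxx   (q1,_)→(q2,x,→)
state=q2 head=-3 tape=x[x]xxxxxx
After 29 steps: state q2, head at -3, tape xxxxxxxx.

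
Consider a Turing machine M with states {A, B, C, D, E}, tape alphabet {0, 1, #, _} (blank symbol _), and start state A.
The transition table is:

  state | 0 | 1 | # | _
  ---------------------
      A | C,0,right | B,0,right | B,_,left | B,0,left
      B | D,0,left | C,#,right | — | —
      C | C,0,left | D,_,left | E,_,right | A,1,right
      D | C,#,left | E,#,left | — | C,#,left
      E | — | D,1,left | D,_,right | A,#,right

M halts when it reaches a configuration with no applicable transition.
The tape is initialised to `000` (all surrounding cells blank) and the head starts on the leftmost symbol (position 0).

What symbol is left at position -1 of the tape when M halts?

0

A | ___[0]00   read 0 → write 0, move right, go to C
C | ___0[0]0   read 0 → write 0, move left, go to C
C | ___[0]00   read 0 → write 0, move left, go to C
C | __[_]000   read _ → write 1, move right, go to A
A | __1[0]00   read 0 → write 0, move right, go to C
C | __10[0]0   read 0 → write 0, move left, go to C
C | __1[0]00   read 0 → write 0, move left, go to C
C | __[1]000   read 1 → write _, move left, go to D
D | _[_]_000   read _ → write #, move left, go to C
C | [_]#_000   read _ → write 1, move right, go to A
A | 1[#]_000   read # → write _, move left, go to B
B | [1]__000   read 1 → write #, move right, go to C
C | #[_]_000   read _ → write 1, move right, go to A
A | #1[_]000   read _ → write 0, move left, go to B
B | #[1]0000   read 1 → write #, move right, go to C
C | ##[0]000   read 0 → write 0, move left, go to C
C | #[#]0000   read # → write _, move right, go to E
E | #_[0]000
Cell -1 holds 0 when M halts.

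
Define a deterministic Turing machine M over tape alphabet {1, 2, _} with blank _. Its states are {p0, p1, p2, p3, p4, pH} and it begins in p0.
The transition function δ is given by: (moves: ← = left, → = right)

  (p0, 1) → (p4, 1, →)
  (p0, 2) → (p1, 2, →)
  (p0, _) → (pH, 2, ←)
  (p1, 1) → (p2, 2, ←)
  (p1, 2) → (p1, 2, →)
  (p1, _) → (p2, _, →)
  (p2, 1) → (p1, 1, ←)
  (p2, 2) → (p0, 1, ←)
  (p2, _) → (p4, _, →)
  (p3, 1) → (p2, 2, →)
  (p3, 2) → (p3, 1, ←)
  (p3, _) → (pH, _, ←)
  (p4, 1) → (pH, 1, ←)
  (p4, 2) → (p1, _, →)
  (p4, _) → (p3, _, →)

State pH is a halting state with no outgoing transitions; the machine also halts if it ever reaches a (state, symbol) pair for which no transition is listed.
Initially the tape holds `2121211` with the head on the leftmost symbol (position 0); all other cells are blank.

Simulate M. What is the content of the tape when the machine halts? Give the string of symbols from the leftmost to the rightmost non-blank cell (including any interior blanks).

state=p0 head=0 tape=__[2]121211   (p0,2)→(p1,2,→)
state=p1 head=1 tape=__2[1]21211   (p1,1)→(p2,2,←)
state=p2 head=0 tape=__[2]221211   (p2,2)→(p0,1,←)
state=p0 head=-1 tape=_[_]1221211   (p0,_)→(pH,2,←)
state=pH head=-2 tape=[_]21221211
The non-blank tape span at halt is 21221211.

21221211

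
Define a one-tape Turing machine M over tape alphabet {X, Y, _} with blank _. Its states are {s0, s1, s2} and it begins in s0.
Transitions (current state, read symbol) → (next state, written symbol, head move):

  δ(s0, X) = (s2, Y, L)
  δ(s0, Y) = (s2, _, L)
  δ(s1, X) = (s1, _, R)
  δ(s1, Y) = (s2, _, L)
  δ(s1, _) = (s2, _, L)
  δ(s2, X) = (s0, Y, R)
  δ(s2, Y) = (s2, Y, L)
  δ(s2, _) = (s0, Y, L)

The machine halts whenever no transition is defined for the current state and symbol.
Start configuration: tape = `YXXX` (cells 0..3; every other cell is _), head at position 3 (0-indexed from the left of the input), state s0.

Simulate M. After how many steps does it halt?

s0 | __YXX[X]   read X → write Y, move L, go to s2
s2 | __YX[X]Y   read X → write Y, move R, go to s0
s0 | __YXY[Y]   read Y → write _, move L, go to s2
s2 | __YX[Y]_   read Y → write Y, move L, go to s2
s2 | __Y[X]Y_   read X → write Y, move R, go to s0
s0 | __YY[Y]_   read Y → write _, move L, go to s2
s2 | __Y[Y]__   read Y → write Y, move L, go to s2
s2 | __[Y]Y__   read Y → write Y, move L, go to s2
s2 | _[_]YY__   read _ → write Y, move L, go to s0
s0 | [_]YYY__
M halts after 9 transitions.

9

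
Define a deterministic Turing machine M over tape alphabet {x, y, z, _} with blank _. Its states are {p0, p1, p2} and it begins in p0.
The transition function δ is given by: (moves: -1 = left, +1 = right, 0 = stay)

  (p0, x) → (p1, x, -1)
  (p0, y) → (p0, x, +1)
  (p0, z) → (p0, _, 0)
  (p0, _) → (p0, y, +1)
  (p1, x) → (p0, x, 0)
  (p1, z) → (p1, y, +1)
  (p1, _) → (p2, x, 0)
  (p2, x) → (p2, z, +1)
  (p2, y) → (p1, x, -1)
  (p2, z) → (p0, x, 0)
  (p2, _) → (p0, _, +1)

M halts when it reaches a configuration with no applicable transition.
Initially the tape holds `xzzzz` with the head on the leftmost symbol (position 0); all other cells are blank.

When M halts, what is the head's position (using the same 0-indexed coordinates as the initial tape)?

0

p0 | _[x]zzzz   read x → write x, move -1, go to p1
p1 | [_]xzzzz   read _ → write x, move 0, go to p2
p2 | [x]xzzzz   read x → write z, move +1, go to p2
p2 | z[x]zzzz   read x → write z, move +1, go to p2
p2 | zz[z]zzz   read z → write x, move 0, go to p0
p0 | zz[x]zzz   read x → write x, move -1, go to p1
p1 | z[z]xzzz   read z → write y, move +1, go to p1
p1 | zy[x]zzz   read x → write x, move 0, go to p0
p0 | zy[x]zzz   read x → write x, move -1, go to p1
p1 | z[y]xzzz
At halt the head is at cell 0.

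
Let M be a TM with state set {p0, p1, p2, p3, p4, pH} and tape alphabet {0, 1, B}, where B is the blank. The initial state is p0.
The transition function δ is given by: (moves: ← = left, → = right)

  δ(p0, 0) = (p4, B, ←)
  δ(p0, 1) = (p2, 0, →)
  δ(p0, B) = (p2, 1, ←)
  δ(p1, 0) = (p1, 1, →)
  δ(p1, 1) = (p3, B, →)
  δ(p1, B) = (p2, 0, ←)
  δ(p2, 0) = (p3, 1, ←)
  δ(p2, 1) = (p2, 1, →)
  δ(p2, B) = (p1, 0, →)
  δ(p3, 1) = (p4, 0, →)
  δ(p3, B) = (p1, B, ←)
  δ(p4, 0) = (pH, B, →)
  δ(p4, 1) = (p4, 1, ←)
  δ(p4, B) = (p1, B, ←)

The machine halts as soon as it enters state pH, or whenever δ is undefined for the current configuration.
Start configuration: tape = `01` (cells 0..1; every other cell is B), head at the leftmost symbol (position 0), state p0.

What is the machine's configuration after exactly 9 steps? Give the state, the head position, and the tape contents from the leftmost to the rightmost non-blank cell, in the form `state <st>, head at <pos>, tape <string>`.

p0 | BBB[0]1   read 0 → write B, move ←, go to p4
p4 | BB[B]B1   read B → write B, move ←, go to p1
p1 | B[B]BB1   read B → write 0, move ←, go to p2
p2 | [B]0BB1   read B → write 0, move →, go to p1
p1 | 0[0]BB1   read 0 → write 1, move →, go to p1
p1 | 01[B]B1   read B → write 0, move ←, go to p2
p2 | 0[1]0B1   read 1 → write 1, move →, go to p2
p2 | 01[0]B1   read 0 → write 1, move ←, go to p3
p3 | 0[1]1B1   read 1 → write 0, move →, go to p4
p4 | 00[1]B1
After 9 steps: state p4, head at -1, tape 001B1.

state p4, head at -1, tape 001B1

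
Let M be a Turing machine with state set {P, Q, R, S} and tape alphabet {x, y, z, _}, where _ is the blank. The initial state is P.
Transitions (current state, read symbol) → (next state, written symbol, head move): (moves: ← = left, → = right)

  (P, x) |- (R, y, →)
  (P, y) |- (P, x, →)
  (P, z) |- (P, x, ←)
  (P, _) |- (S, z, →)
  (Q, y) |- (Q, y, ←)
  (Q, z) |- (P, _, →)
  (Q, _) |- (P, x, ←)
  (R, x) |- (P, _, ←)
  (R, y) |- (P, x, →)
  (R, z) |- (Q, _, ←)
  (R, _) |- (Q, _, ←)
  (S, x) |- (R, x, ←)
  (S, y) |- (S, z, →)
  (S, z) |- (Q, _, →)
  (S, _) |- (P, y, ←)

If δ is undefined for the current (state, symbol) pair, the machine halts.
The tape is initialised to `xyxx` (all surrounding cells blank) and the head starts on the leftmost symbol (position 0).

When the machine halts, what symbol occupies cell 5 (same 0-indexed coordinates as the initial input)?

P | [x]yxx__   read x → write y, move →, go to R
R | y[y]xx__   read y → write x, move →, go to P
P | yx[x]x__   read x → write y, move →, go to R
R | yxy[x]__   read x → write _, move ←, go to P
P | yx[y]___   read y → write x, move →, go to P
P | yxx[_]__   read _ → write z, move →, go to S
S | yxxz[_]_   read _ → write y, move ←, go to P
P | yxx[z]y_   read z → write x, move ←, go to P
P | yx[x]xy_   read x → write y, move →, go to R
R | yxy[x]y_   read x → write _, move ←, go to P
P | yx[y]_y_   read y → write x, move →, go to P
P | yxx[_]y_   read _ → write z, move →, go to S
S | yxxz[y]_   read y → write z, move →, go to S
S | yxxzz[_]   read _ → write y, move ←, go to P
P | yxxz[z]y   read z → write x, move ←, go to P
P | yxx[z]xy   read z → write x, move ←, go to P
P | yx[x]xxy   read x → write y, move →, go to R
R | yxy[x]xy   read x → write _, move ←, go to P
P | yx[y]_xy   read y → write x, move →, go to P
P | yxx[_]xy   read _ → write z, move →, go to S
S | yxxz[x]y   read x → write x, move ←, go to R
R | yxx[z]xy   read z → write _, move ←, go to Q
Q | yx[x]_xy
Cell 5 holds y when M halts.

y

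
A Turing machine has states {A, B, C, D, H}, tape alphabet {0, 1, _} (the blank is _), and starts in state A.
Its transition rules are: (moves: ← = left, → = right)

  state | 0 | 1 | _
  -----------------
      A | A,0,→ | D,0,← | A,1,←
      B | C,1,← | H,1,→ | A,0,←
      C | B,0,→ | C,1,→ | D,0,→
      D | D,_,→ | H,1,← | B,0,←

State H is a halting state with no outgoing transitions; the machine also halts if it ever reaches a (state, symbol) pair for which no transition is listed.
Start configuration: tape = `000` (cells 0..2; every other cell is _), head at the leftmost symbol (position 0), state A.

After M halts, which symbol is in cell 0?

_

A | [0]00___   read 0 → write 0, move →, go to A
A | 0[0]0___   read 0 → write 0, move →, go to A
A | 00[0]___   read 0 → write 0, move →, go to A
A | 000[_]__   read _ → write 1, move ←, go to A
A | 00[0]1__   read 0 → write 0, move →, go to A
A | 000[1]__   read 1 → write 0, move ←, go to D
D | 00[0]0__   read 0 → write _, move →, go to D
D | 00_[0]__   read 0 → write _, move →, go to D
D | 00__[_]_   read _ → write 0, move ←, go to B
B | 00_[_]0_   read _ → write 0, move ←, go to A
A | 00[_]00_   read _ → write 1, move ←, go to A
A | 0[0]100_   read 0 → write 0, move →, go to A
A | 00[1]00_   read 1 → write 0, move ←, go to D
D | 0[0]000_   read 0 → write _, move →, go to D
D | 0_[0]00_   read 0 → write _, move →, go to D
D | 0__[0]0_   read 0 → write _, move →, go to D
D | 0___[0]_   read 0 → write _, move →, go to D
D | 0____[_]   read _ → write 0, move ←, go to B
B | 0___[_]0   read _ → write 0, move ←, go to A
A | 0__[_]00   read _ → write 1, move ←, go to A
A | 0_[_]100   read _ → write 1, move ←, go to A
A | 0[_]1100   read _ → write 1, move ←, go to A
A | [0]11100   read 0 → write 0, move →, go to A
A | 0[1]1100   read 1 → write 0, move ←, go to D
D | [0]01100   read 0 → write _, move →, go to D
D | _[0]1100   read 0 → write _, move →, go to D
D | __[1]100   read 1 → write 1, move ←, go to H
H | _[_]1100
Cell 0 holds _ when M halts.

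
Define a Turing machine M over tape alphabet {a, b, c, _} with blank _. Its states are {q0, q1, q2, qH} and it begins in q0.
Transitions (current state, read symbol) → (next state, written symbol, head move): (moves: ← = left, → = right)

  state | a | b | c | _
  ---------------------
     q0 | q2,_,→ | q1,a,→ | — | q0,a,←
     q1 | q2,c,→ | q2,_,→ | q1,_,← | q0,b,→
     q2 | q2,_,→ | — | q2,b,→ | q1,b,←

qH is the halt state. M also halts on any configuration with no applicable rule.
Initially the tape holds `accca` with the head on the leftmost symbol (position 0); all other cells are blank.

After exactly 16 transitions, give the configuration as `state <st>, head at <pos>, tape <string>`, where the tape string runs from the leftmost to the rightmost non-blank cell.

state q1, head at 6, tape bbbbacbb

q0 | [a]ccca____   read a → write _, move →, go to q2
q2 | _[c]cca____   read c → write b, move →, go to q2
q2 | _b[c]ca____   read c → write b, move →, go to q2
q2 | _bb[c]a____   read c → write b, move →, go to q2
q2 | _bbb[a]____   read a → write _, move →, go to q2
q2 | _bbb_[_]___   read _ → write b, move ←, go to q1
q1 | _bbb[_]b___   read _ → write b, move →, go to q0
q0 | _bbbb[b]___   read b → write a, move →, go to q1
q1 | _bbbba[_]__   read _ → write b, move →, go to q0
q0 | _bbbbab[_]_   read _ → write a, move ←, go to q0
q0 | _bbbba[b]a_   read b → write a, move →, go to q1
q1 | _bbbbaa[a]_   read a → write c, move →, go to q2
q2 | _bbbbaac[_]   read _ → write b, move ←, go to q1
q1 | _bbbbaa[c]b   read c → write _, move ←, go to q1
q1 | _bbbba[a]_b   read a → write c, move →, go to q2
q2 | _bbbbac[_]b   read _ → write b, move ←, go to q1
q1 | _bbbba[c]bb
After 16 steps: state q1, head at 6, tape bbbbacbb.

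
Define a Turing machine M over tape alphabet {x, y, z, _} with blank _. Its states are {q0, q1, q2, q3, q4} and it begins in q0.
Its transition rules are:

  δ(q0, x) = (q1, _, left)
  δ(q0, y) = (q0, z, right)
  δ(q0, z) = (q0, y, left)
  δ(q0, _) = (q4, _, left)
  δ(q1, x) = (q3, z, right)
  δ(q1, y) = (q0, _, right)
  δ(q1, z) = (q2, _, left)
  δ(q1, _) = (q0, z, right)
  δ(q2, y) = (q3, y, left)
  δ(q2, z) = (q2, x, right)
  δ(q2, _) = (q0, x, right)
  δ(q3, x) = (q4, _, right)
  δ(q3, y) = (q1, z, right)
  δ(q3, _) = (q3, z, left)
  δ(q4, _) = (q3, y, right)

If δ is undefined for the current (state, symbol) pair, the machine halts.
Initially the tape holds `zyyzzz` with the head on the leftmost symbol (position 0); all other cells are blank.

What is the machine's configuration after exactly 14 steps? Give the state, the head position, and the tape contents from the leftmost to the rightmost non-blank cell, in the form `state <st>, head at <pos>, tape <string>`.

state q0, head at 0, tape xxzyyyzz

state=q0 head=0 tape=__[z]yyzzz   (q0,z)→(q0,y,left)
state=q0 head=-1 tape=_[_]yyyzzz   (q0,_)→(q4,_,left)
state=q4 head=-2 tape=[_]_yyyzzz   (q4,_)→(q3,y,right)
state=q3 head=-1 tape=y[_]yyyzzz   (q3,_)→(q3,z,left)
state=q3 head=-2 tape=[y]zyyyzzz   (q3,y)→(q1,z,right)
state=q1 head=-1 tape=z[z]yyyzzz   (q1,z)→(q2,_,left)
state=q2 head=-2 tape=[z]_yyyzzz   (q2,z)→(q2,x,right)
state=q2 head=-1 tape=x[_]yyyzzz   (q2,_)→(q0,x,right)
state=q0 head=0 tape=xx[y]yyzzz   (q0,y)→(q0,z,right)
state=q0 head=1 tape=xxz[y]yzzz   (q0,y)→(q0,z,right)
state=q0 head=2 tape=xxzz[y]zzz   (q0,y)→(q0,z,right)
state=q0 head=3 tape=xxzzz[z]zz   (q0,z)→(q0,y,left)
state=q0 head=2 tape=xxzz[z]yzz   (q0,z)→(q0,y,left)
state=q0 head=1 tape=xxz[z]yyzz   (q0,z)→(q0,y,left)
state=q0 head=0 tape=xx[z]yyyzz
After 14 steps: state q0, head at 0, tape xxzyyyzz.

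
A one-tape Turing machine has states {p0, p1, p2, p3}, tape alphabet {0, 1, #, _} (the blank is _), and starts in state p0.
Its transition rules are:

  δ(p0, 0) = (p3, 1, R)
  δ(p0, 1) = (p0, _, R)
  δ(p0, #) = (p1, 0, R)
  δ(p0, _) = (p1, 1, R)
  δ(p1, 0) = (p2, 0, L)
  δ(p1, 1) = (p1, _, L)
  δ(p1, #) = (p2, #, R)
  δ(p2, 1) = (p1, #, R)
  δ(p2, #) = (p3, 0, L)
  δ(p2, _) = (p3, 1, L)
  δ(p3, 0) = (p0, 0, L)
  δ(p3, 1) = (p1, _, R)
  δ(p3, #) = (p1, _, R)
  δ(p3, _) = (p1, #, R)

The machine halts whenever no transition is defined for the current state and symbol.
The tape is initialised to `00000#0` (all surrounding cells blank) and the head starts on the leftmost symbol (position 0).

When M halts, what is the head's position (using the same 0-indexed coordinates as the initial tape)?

state=p0 head=0 tape=[0]0000#0   (p0,0)→(p3,1,R)
state=p3 head=1 tape=1[0]000#0   (p3,0)→(p0,0,L)
state=p0 head=0 tape=[1]0000#0   (p0,1)→(p0,_,R)
state=p0 head=1 tape=_[0]000#0   (p0,0)→(p3,1,R)
state=p3 head=2 tape=_1[0]00#0   (p3,0)→(p0,0,L)
state=p0 head=1 tape=_[1]000#0   (p0,1)→(p0,_,R)
state=p0 head=2 tape=__[0]00#0   (p0,0)→(p3,1,R)
state=p3 head=3 tape=__1[0]0#0   (p3,0)→(p0,0,L)
state=p0 head=2 tape=__[1]00#0   (p0,1)→(p0,_,R)
state=p0 head=3 tape=___[0]0#0   (p0,0)→(p3,1,R)
state=p3 head=4 tape=___1[0]#0   (p3,0)→(p0,0,L)
state=p0 head=3 tape=___[1]0#0   (p0,1)→(p0,_,R)
state=p0 head=4 tape=____[0]#0   (p0,0)→(p3,1,R)
state=p3 head=5 tape=____1[#]0   (p3,#)→(p1,_,R)
state=p1 head=6 tape=____1_[0]   (p1,0)→(p2,0,L)
state=p2 head=5 tape=____1[_]0   (p2,_)→(p3,1,L)
state=p3 head=4 tape=____[1]10   (p3,1)→(p1,_,R)
state=p1 head=5 tape=_____[1]0   (p1,1)→(p1,_,L)
state=p1 head=4 tape=____[_]_0
At halt the head is at cell 4.

4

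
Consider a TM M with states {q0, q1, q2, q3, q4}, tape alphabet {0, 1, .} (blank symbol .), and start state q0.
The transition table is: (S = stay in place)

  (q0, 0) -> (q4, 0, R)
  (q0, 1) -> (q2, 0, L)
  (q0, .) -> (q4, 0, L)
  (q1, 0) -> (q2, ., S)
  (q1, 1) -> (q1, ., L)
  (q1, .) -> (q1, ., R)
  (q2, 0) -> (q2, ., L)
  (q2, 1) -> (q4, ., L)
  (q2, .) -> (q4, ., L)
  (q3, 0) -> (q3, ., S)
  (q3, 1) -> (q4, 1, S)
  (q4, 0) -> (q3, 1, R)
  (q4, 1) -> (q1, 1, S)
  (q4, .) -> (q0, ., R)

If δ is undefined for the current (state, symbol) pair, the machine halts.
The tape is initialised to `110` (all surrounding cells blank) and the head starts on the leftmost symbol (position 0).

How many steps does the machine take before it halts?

q0 | ..[1]10.   read 1 → write 0, move L, go to q2
q2 | .[.]010.   read . → write ., move L, go to q4
q4 | [.].010.   read . → write ., move R, go to q0
q0 | .[.]010.   read . → write 0, move L, go to q4
q4 | [.]0010.   read . → write ., move R, go to q0
q0 | .[0]010.   read 0 → write 0, move R, go to q4
q4 | .0[0]10.   read 0 → write 1, move R, go to q3
q3 | .01[1]0.   read 1 → write 1, move S, go to q4
q4 | .01[1]0.   read 1 → write 1, move S, go to q1
q1 | .01[1]0.   read 1 → write ., move L, go to q1
q1 | .0[1].0.   read 1 → write ., move L, go to q1
q1 | .[0]..0.   read 0 → write ., move S, go to q2
q2 | .[.]..0.   read . → write ., move L, go to q4
q4 | [.]...0.   read . → write ., move R, go to q0
q0 | .[.]..0.   read . → write 0, move L, go to q4
q4 | [.]0..0.   read . → write ., move R, go to q0
q0 | .[0]..0.   read 0 → write 0, move R, go to q4
q4 | .0[.].0.   read . → write ., move R, go to q0
q0 | .0.[.]0.   read . → write 0, move L, go to q4
q4 | .0[.]00.   read . → write ., move R, go to q0
q0 | .0.[0]0.   read 0 → write 0, move R, go to q4
q4 | .0.0[0].   read 0 → write 1, move R, go to q3
q3 | .0.01[.]
M halts after 22 transitions.

22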